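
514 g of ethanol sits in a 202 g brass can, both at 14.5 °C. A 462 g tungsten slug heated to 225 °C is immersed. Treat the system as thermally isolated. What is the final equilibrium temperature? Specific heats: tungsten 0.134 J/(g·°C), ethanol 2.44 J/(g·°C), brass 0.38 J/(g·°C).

T_f ≈ 23.9 °C

Energy conservation, ΣQ = 0:
462×0.134×(T − 225) + 514×2.44×(T − 14.5) + 202×0.38×(T − 14.5) = 0
1392.8 T = 33228
T = 33228 / 1392.8 = 23.9 °C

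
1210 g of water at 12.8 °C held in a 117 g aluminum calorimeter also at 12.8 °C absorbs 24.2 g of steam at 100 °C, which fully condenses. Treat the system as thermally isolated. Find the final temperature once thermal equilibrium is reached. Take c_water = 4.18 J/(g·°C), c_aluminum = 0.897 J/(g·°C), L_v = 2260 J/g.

T_f ≈ 24.9 °C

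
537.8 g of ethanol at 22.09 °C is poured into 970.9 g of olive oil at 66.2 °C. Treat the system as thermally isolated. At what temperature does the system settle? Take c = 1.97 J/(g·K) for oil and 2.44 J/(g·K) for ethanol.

T_f ≈ 48.3 °C

With ΣQ=0 the equilibrium temperature is the m·c-weighted mean:
T_f = (1912.7*66.2 + 1312.2*22.09) / (1912.7 + 1312.2)
    = 155606 / 3224.9 ≈ 48.25 °C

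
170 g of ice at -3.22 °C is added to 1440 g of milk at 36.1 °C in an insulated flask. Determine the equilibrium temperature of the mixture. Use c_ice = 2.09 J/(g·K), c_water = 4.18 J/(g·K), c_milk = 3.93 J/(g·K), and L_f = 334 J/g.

T_f ≈ 23.0 °C

Energy conservation, ΣQ = 0:
warm ice to 0 °C: 170×2.09×(0 − (-3.22)) = 1144.1
  fusion: m_ice L_f = 170×334 = 56780
  warm the meltwater: 710.6 T
  milk: 5659.2(T − 36.1)
6369.8 T = 204297 − 57924 = 146373
T ≈ 22.98 °C (positive, so assuming full melt was valid).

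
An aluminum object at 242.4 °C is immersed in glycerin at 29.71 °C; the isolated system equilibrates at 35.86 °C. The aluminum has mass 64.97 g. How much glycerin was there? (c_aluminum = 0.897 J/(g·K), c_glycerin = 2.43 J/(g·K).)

|Q_aluminum| = |Q_glycerin|:
64.97×0.897×(242.4 − 35.86) = m×2.43×(35.86 − 29.71)
14.94 m = 12037  ⇒  m ≈ 805.4 g

m ≈ 805 g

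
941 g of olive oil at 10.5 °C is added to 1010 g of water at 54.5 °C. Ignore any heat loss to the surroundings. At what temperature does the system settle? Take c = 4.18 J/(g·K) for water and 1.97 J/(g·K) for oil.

T_f ≈ 41.1 °C

Let T be the final temperature. ΣQ_i = 0:
1010×4.18×(T − 54.5) + 941×1.97×(T − 10.5) = 0
6075.6 T = 249553
T ≈ 41.07 °C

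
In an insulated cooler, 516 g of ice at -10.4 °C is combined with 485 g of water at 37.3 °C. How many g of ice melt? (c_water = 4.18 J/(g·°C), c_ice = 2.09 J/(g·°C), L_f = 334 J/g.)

Cooling the water to 0 °C releases 485·4.18·37.3 = 75618 J.
Warming the ice to 0 °C takes 516·2.09·10.4 = 11216 J, leaving 64403 J for melting.
To melt every bit of ice: 516·334 = 172344 J.
64403 J < 172344 J, so only part of the ice melts and the system sits at 0 °C.
m_melted·334 = 64403  ⇒  m_melted ≈ 192.8 g.

m_melted ≈ 193 g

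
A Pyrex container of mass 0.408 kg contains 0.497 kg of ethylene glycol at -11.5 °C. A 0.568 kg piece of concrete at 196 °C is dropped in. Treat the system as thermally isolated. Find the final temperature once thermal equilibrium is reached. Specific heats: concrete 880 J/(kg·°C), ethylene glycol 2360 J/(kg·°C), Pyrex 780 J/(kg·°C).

Energy conservation, ΣQ = 0:
0.568×880×(T − 196) + 0.497×2360×(T − (-11.5)) + 0.408×780×(T − (-11.5)) = 0
499.84(T − 196) + 1172.9(T − (-11.5)) + 318.24(T − (-11.5)) = 0
1991 T = 80820
T = 80820/1991 ≈ 40.59 °C

T_f ≈ 40.6 °C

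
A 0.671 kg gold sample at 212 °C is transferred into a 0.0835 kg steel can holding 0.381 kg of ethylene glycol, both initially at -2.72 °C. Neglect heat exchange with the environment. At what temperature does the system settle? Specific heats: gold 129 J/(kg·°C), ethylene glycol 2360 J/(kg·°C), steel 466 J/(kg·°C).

T_f ≈ 15.4 °C

Heat gained plus heat lost sum to zero:
0.671·129·(T − 212) + 0.381·2360·(T − (-2.72)) + 0.0835·466·(T − (-2.72)) = 0
1024.6 T = 15799
T = 15799/1024.6 ≈ 15.42 °C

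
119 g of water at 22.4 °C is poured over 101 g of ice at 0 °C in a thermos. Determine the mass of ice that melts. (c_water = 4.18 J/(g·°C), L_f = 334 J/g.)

m_melted ≈ 33.4 g

Cooling the water to 0 °C releases 119×4.18×22.4 = 11142 J.
Melting all 101 g of ice would need 101×334 = 33734 J.
Since 11142 < 33734 J, not all the ice melts; equilibrium is at 0 °C.
m_melted×334 = 11142  ⇒  m_melted ≈ 33.36 g.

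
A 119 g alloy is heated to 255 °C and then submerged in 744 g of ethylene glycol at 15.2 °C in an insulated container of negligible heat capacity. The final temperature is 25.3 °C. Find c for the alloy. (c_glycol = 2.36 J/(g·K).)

Heat lost by the alloy = heat gained by the glycol:
119×c×(255 − 25.3) = 744×2.36×(25.3 − 15.2)
27334 c = 17734  ⇒  c ≈ 0.6488 J/(g·K)

c ≈ 0.649 J/(g·K)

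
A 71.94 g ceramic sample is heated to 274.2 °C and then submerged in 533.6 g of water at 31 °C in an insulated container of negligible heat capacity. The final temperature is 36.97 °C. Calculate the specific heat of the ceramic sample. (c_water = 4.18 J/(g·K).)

Conservation of energy gives ΣQ = 0:
71.94·c·(36.97 − 274.2) + 533.6·4.18·(36.97 − 31) = 0
-17066 c = -13316
c = -13316/-17066 ≈ 0.7802 J/(g·K)

c ≈ 0.78 J/(g·K)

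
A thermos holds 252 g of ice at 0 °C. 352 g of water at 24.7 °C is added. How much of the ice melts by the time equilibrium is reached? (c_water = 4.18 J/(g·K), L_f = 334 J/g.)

Cooling the water to 0 °C releases 352·4.18·24.7 = 36343 J.
To melt every bit of ice: 252·334 = 84168 J.
36343 J < 84168 J, so only part of the ice melts and the system sits at 0 °C.
m_melted·334 = 36343  ⇒  m_melted ≈ 108.8 g.

m_melted ≈ 109 g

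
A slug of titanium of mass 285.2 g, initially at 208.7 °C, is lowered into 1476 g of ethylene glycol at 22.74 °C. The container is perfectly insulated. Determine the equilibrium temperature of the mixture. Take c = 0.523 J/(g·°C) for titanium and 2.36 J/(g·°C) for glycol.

Set heat shed by the hot body equal to heat absorbed by the cold body:
285.2*0.523*(208.7 − T) = 1476*2.36*(T − 22.74)
149.16(208.7 − T) = 3483.4(T − 22.74)
3632.5 T = 110341  ⇒  T ≈ 30.38 °C

T_f ≈ 30.4 °C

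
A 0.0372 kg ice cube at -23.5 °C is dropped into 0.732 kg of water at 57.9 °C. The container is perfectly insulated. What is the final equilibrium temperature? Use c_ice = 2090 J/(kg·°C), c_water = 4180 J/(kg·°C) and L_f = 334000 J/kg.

T_f ≈ 50.7 °C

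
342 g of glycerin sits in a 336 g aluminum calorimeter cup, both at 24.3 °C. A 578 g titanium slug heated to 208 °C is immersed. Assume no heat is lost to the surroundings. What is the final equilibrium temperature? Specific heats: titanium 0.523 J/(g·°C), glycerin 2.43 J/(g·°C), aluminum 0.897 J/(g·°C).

T_f ≈ 63.0 °C

Heat gained plus heat lost sum to zero:
578·0.523·(T − 208) + 342·2.43·(T − 24.3) + 336·0.897·(T − 24.3) = 0
302.29(T − 208) + 831.06(T − 24.3) + 301.39(T − 24.3) = 0
(302.29 + 831.06 + 301.39) T = 302.29·208 + 831.06·24.3 + 301.39·24.3
T = 90396/1434.7 ≈ 63.00 °C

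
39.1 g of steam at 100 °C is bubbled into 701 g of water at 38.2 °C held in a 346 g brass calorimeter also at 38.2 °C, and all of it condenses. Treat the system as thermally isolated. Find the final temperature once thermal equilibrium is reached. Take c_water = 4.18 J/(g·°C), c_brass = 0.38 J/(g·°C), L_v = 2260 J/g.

T_f ≈ 68.7 °C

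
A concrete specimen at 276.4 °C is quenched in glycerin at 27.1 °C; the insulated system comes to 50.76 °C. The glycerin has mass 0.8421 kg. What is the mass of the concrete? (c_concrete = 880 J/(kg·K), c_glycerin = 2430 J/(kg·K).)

m ≈ 0.244 kg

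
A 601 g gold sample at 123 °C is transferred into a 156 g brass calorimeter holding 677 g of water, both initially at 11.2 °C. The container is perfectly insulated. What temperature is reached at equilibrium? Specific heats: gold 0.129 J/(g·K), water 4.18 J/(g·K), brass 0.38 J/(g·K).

Energy conservation, ΣQ = 0:
601*0.129*(T − 123) + 677*4.18*(T − 11.2) + 156*0.38*(T − 11.2) = 0
77.53(T − 123) + 2829.9(T − 11.2) + 59.28(T − 11.2) = 0
(77.53 + 2829.9 + 59.28) T = 77.53*123 + 2829.9*11.2 + 59.28*11.2
T ≈ 14.12 °C

T_f ≈ 14.1 °C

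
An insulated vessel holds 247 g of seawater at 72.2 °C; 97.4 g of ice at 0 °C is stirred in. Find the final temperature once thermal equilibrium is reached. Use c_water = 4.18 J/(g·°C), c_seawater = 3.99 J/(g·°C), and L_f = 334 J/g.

T_f ≈ 27.7 °C

Sum of m c ΔT and latent-heat terms is zero:
fusion: m_ice L_f = 97.4×334 = 32532
  warm the meltwater: 407.13 T
  seawater cools: 247×3.99×(T − 72.2) = 985.53(T − 72.2)
1392.7 T = 71155 − 32532 = 38624
T ≈ 27.73 °C. Since T > 0 °C, the all-ice-melts assumption holds.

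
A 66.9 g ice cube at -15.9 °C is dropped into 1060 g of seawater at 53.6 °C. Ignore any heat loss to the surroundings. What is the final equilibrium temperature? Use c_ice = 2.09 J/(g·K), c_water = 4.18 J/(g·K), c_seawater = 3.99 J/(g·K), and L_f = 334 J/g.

T_f ≈ 44.8 °C

Taking heat into each body as positive, Σ m c ΔT = 0:
warm ice to 0 °C: 66.9·2.09·(0 − (-15.9)) = 2223.2
  fusion: m_ice L_f = 66.9·334 = 22345
  meltwater 0→T: 66.9·4.18·T = 279.64 T
  seawater cools: 1060·3.99·(T − 53.6) = 4229.4(T − 53.6)
4509 T = 226696 − 24568 = 202128
T ≈ 44.83 °C — above 0 °C, consistent with complete melting.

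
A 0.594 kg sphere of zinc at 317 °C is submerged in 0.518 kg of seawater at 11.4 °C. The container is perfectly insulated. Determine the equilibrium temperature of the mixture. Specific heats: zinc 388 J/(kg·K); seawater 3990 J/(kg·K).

T_f ≈ 42.1 °C

Let T be the final temperature. ΣQ_i = 0:
0.594×388×(T − 317) + 0.518×3990×(T − 11.4) = 0
230.47(T − 317) + 2066.8(T − 11.4) = 0
(230.47 + 2066.8) T = 230.47×317 + 2066.8×11.4
T ≈ 42.06 °C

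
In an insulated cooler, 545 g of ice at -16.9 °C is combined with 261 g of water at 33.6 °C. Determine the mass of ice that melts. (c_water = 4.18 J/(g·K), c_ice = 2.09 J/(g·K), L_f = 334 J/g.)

Heat available from the water dropping to 0 °C: 261×4.18×33.6 = 36657 J.
Warming the ice to 0 °C takes 545×2.09×16.9 = 19250 J, leaving 17407 J for melting.
Fully melting the ice requires m_ice L_f = 545×334 = 182030 J.
17407 J < 182030 J, so only part of the ice melts and the system sits at 0 °C.
Mass melted = 17407/334 ≈ 52.12 g.

m_melted ≈ 52.1 g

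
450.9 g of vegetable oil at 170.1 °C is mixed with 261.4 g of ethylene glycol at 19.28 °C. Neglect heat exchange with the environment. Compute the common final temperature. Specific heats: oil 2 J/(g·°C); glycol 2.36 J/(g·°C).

T_f ≈ 108.8 °C

With ΣQ=0 the equilibrium temperature is the m·c-weighted mean:
T_f = (901.8×170.1 + 616.9×19.28) / (901.8 + 616.9)
    = 165290 / 1518.7 ≈ 108.84 °C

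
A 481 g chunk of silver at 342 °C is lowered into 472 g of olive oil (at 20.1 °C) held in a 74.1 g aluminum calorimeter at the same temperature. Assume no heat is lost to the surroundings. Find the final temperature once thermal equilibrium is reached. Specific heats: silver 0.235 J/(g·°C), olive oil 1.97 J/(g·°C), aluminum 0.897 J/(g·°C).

T_f ≈ 52.9 °C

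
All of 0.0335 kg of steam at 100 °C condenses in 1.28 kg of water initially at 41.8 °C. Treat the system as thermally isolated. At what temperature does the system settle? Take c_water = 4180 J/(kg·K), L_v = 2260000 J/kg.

T_f ≈ 57.1 °C

Net heat exchanged in the isolated system is zero:
latent heat released on condensation: 0.0335×2260000 = 75710
  condensate cools 100→T: 0.0335×4180×(T − 100) = 140.03(T − 100)
  original water: 5350.4(T − 41.8)
5490.4 T = 75710 + 14003 + 223647 = 313360
T ≈ 57.07 °C (< 100 °C, so full condensation is consistent).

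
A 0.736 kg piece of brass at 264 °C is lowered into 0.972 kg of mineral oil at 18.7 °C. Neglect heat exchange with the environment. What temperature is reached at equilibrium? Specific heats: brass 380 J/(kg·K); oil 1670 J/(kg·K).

Heat gained plus heat lost sum to zero:
0.736·380·(T − 264) + 0.972·1670·(T − 18.7) = 0
1902.9 T = 104190
T ≈ 54.75 °C

T_f ≈ 54.8 °C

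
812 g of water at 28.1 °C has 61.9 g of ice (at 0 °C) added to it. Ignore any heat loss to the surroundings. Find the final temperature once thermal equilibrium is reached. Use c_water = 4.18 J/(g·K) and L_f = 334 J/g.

T_f ≈ 20.4 °C

Heat gained plus heat lost sum to zero:
melt ice: 61.9·334 = 20675; meltwater 0→T: 61.9·4.18·T = 258.74 T; water cools: 812·4.18·(T − 28.1) = 3394.2(T − 28.1)
3652.9 T = 95376 − 20675 = 74701
T ≈ 20.45 °C. Since T > 0 °C, the all-ice-melts assumption holds.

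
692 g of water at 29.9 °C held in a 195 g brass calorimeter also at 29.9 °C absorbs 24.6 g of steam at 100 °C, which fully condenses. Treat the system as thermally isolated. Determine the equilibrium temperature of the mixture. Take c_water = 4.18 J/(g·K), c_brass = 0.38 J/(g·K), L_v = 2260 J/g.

T_f ≈ 50.4 °C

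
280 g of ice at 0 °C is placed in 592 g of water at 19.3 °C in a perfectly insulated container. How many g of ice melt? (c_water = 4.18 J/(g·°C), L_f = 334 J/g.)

m_melted ≈ 143 g

Heat available from the water dropping to 0 °C: 592·4.18·19.3 = 47759 J.
To melt every bit of ice: 280·334 = 93520 J.
That's not enough to melt it all — equilibrium is at 0 °C with ice remaining.
Mass melted = 47759/334 ≈ 143 g.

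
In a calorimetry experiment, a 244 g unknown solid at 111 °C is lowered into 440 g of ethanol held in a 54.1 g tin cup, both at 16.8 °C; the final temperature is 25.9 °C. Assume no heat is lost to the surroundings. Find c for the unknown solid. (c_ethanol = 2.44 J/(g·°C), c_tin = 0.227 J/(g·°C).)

c ≈ 0.476 J/(g·°C)

Heat gained plus heat lost sum to zero:
244×c×(25.9 − 111) + 440×2.44×(25.9 − 16.8) + 54.1×0.227×(25.9 − 16.8) = 0
-20764 c = -9881.5
c = -9881.5/-20764 ≈ 0.4759 J/(g·°C)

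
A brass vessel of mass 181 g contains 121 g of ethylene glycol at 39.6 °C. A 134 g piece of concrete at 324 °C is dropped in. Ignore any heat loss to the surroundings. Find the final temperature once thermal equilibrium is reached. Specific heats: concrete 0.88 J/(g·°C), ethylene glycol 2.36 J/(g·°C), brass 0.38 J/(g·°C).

T_f ≈ 110.6 °C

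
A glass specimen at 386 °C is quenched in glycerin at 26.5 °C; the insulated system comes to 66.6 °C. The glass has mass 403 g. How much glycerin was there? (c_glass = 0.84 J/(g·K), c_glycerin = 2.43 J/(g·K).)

m ≈ 1110 g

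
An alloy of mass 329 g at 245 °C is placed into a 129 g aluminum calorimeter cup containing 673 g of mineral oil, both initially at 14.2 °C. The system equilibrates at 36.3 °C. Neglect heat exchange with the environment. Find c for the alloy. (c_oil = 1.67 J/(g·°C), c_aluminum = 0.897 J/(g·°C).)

c ≈ 0.399 J/(g·°C)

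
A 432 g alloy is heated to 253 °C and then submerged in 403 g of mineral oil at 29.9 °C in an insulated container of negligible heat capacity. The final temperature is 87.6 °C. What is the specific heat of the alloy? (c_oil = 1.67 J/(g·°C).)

c ≈ 0.543 J/(g·°C)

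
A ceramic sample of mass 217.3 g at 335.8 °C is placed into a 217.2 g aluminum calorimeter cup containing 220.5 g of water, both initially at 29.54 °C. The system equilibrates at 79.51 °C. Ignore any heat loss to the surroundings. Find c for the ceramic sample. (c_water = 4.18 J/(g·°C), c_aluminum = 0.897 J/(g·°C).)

Heat gained plus heat lost sum to zero:
217.3·c·(79.51 − 335.8) + 220.5·4.18·(79.51 − 29.54) + 217.2·0.897·(79.51 − 29.54) = 0
-55692 c = -55792
c = -55792/-55692 ≈ 1.002 J/(g·°C)

c ≈ 1 J/(g·°C)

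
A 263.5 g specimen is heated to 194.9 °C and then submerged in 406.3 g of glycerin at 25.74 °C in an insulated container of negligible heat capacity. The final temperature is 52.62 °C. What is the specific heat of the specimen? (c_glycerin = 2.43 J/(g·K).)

Setting the total heat transfer to zero:
263.5·c·(52.62 − 194.9) + 406.3·2.43·(52.62 − 25.74) = 0
-37491 c = -26539
c = -26539/-37491 ≈ 0.7079 J/(g·K)

c ≈ 0.708 J/(g·K)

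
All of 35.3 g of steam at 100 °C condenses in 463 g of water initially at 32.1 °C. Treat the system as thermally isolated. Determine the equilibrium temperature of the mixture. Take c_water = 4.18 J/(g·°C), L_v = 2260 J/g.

Energy balance with sensible and latent terms:
steam→water at 100 °C releases m L_v = 35.3·2260 = 79778
  condensed water 100 °C→T: 147.55(T − 100)
  original water: 1935.3(T − 32.1)
2082.9 T = 79778 + 14755 + 62124 = 156658
T ≈ 75.21 °C (< 100 °C, so full condensation is consistent).

T_f ≈ 75.2 °C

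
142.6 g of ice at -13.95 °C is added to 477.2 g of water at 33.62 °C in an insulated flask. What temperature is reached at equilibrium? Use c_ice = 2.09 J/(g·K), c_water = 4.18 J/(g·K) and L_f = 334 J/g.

T_f ≈ 5.9 °C

Taking heat into each body as positive, Σ m c ΔT = 0:
warm ice to 0 °C: 142.6×2.09×(0 − (-13.95)) = 4157.6
  melt ice: 142.6×334 = 47628
  warm the meltwater: 596.07 T
  water: 1994.7(T − 33.62)
2590.8 T = 67062 − 51786 = 15276
T ≈ 5.90 °C — above 0 °C, consistent with complete melting.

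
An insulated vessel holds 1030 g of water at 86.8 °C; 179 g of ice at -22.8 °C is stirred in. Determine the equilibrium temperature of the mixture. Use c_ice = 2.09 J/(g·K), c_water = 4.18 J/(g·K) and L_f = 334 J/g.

T_f ≈ 60.4 °C

Energy balance with sensible and latent terms:
ice -22.8→0 °C: 179·2.09·22.8 = 8529.7; latent heat to melt: 179·334 = 59786; warm the meltwater: 748.22 T; water cools: 1030·4.18·(T − 86.8) = 4305.4(T − 86.8)
5053.6 T = 373709 − 68316 = 305393
T ≈ 60.43 °C (positive, so assuming full melt was valid).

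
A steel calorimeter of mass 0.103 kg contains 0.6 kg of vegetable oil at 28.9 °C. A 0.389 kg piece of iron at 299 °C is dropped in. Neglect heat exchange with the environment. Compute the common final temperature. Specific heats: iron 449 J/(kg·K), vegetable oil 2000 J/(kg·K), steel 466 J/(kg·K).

With ΣQ=0 the equilibrium temperature is the m·c-weighted mean:
T_f = (174.66·299 + 1200·28.9 + 48·28.9) / (174.66 + 1200 + 48)
    = 88291 / 1422.7 ≈ 62.06 °C

T_f ≈ 62.1 °C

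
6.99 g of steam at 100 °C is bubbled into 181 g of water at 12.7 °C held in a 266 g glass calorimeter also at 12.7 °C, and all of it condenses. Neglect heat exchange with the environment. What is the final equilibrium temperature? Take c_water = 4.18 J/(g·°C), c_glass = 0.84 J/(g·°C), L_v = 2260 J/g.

Taking heat into each body as positive, Σ m c ΔT = 0:
latent heat released on condensation: 6.99·2260 = 15797; condensate cools 100→T: 6.99·4.18·(T − 100) = 29.22(T − 100); original water: 756.58(T − 12.7); glass cup: 266·0.84·(T − 12.7) = 223.44(T − 12.7)
1009.2 T = 15797 + 2921.8 + 12446 = 31165
T ≈ 30.88 °C, under the boiling point, so the assumption holds.

T_f ≈ 30.9 °C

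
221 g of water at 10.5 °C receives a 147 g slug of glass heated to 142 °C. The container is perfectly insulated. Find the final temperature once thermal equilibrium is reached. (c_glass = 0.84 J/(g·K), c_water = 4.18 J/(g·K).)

T_f ≈ 26.0 °C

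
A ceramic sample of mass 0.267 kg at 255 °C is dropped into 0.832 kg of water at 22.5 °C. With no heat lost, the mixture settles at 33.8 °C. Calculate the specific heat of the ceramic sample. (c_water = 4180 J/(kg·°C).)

Conservation of energy gives ΣQ = 0:
0.267·c·(33.8 − 255) + 0.832·4180·(33.8 − 22.5) = 0
-59.06 c = -39299
c = -39299/-59.06 ≈ 665.4 J/(kg·°C)

c ≈ 665 J/(kg·°C)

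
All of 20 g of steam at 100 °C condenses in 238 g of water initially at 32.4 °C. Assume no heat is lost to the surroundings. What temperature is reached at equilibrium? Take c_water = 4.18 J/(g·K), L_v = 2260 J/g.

Sum of m c ΔT and latent-heat terms is zero:
condense steam: −20×2260 = −45200
  condensed water 100 °C→T: 83.6(T − 100)
  original water: 994.84(T − 32.4)
1078.4 T = 45200 + 8360 + 32233 = 85793
T ≈ 79.55 °C (< 100 °C, so full condensation is consistent).

T_f ≈ 79.6 °C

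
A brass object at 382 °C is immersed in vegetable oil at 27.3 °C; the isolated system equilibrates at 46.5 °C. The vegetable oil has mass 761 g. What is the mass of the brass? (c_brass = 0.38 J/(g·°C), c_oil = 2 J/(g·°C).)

m ≈ 229 g

Net heat exchanged in the isolated system is zero:
m·0.38·(46.5 − 382) + 761·2·(46.5 − 27.3) = 0
-127.49 m = -29222
m = -29222/-127.49 ≈ 229.2 g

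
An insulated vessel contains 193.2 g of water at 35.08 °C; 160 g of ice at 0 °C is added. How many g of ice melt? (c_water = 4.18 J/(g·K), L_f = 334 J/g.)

m_melted ≈ 84.8 g

Water can give up m c ΔT = 193.2·4.18·35.08 = 28330 J before reaching 0 °C.
Melting all 160 g of ice would need 160·334 = 53440 J.
28330 J < 53440 J, so only part of the ice melts and the system sits at 0 °C.
m_melted·334 = 28330  ⇒  m_melted ≈ 84.82 g.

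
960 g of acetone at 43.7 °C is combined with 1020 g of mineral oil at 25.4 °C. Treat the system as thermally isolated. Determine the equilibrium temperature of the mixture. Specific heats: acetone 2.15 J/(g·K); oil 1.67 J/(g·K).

|Q_acetone| = |Q_oil|:
960*2.15*(43.7 − T) = 1020*1.67*(T − 25.4)
2064(43.7 − T) = 1703.4(T − 25.4)
3767.4 T = 133463  ⇒  T ≈ 35.43 °C

T_f ≈ 35.4 °C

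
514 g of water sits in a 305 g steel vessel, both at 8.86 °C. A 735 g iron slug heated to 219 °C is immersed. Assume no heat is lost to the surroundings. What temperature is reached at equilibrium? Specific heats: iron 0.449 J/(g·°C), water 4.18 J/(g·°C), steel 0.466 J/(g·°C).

T_f ≈ 35.3 °C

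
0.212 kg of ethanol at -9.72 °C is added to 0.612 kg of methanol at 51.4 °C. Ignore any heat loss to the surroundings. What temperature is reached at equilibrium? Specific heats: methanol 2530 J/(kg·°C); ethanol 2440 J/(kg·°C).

T_f is the heat-capacity-weighted average of the initial temperatures:
T_f = (1548.4×51.4 + 517.28×(-9.72)) / (1548.4 + 517.28)
    = 74558 / 2065.6 ≈ 36.09 °C

T_f ≈ 36.1 °C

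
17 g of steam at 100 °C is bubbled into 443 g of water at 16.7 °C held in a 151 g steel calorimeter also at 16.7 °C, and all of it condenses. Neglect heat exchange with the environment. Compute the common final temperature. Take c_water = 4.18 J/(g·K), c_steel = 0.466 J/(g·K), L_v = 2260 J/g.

Energy balance with sensible and latent terms:
steam→water at 100 °C releases m L_v = 17·2260 = 38420
  condensed water 100 °C→T: 71.06(T − 100)
  original water: 1851.7(T − 16.7)
  steel cup: 151·0.466·(T − 16.7) = 70.37(T − 16.7)
1993.2 T = 38420 + 7106 + 32099 = 77625
T ≈ 38.95 °C — below 100 °C, confirming all the steam condensed.

T_f ≈ 38.9 °C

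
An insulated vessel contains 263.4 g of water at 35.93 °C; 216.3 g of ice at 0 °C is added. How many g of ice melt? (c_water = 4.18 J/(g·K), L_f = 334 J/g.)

m_melted ≈ 118 g

Heat available from the water dropping to 0 °C: 263.4·4.18·35.93 = 39559 J.
Melting all 216.3 g of ice would need 216.3·334 = 72244 J.
That's not enough to melt it all — equilibrium is at 0 °C with ice remaining.
Mass melted = 39559/334 ≈ 118.4 g.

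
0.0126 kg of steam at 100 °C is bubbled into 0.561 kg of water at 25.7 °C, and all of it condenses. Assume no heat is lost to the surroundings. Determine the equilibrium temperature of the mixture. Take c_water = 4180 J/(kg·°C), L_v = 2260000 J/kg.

T_f ≈ 39.2 °C

Net heat exchanged in the isolated system is zero:
steam→water at 100 °C releases m L_v = 0.0126·2260000 = 28476
  condensate cools 100→T: 0.0126·4180·(T − 100) = 52.67(T − 100)
  original water: 2345(T − 25.7)
2397.6 T = 28476 + 5266.8 + 60266 = 94009
T ≈ 39.21 °C — below 100 °C, confirming all the steam condensed.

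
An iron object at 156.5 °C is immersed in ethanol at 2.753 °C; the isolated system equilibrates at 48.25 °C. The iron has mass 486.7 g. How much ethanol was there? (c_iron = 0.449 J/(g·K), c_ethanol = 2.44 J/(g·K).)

m ≈ 213 g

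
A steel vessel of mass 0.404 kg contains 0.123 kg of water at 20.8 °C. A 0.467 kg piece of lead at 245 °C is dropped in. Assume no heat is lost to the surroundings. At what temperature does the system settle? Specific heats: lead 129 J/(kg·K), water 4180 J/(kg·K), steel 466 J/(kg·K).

Heat gained plus heat lost sum to zero:
0.467×129×(T − 245) + 0.123×4180×(T − 20.8) + 0.404×466×(T − 20.8) = 0
60.24(T − 245) + 514.14(T − 20.8) + 188.26(T − 20.8) = 0
(60.24 + 514.14 + 188.26) T = 60.24×245 + 514.14×20.8 + 188.26×20.8
T = 29370/762.65 ≈ 38.51 °C

T_f ≈ 38.5 °C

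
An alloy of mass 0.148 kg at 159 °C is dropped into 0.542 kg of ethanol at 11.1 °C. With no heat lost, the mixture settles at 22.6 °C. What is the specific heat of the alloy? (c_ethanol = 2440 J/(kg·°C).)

c ≈ 753 J/(kg·°C)

m_s c (T_s − T_f) = m_ethanol c_ethanol (T_f − T_0):
0.148×c×(159 − 22.6) = 0.542×2440×(22.6 − 11.1)
20.19 c = 15209  ⇒  c ≈ 753.4 J/(kg·°C)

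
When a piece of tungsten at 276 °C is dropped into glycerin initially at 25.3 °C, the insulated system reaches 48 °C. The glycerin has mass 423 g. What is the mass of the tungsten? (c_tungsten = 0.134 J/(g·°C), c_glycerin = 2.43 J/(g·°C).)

m ≈ 764 g

Energy conservation, ΣQ = 0:
m×0.134×(48 − 276) + 423×2.43×(48 − 25.3) = 0
-30.55 m = -23333
m = -23333/-30.55 ≈ 763.7 g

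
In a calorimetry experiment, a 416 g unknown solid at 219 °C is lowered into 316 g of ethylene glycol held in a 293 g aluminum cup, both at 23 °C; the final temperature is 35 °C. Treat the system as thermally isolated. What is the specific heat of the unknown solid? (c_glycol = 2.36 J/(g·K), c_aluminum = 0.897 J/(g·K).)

c ≈ 0.158 J/(g·K)

Let T be the final temperature. ΣQ_i = 0:
416×c×(35 − 219) + 316×2.36×(35 − 23) + 293×0.897×(35 − 23) = 0
-76544 c = -12103
c = -12103/-76544 ≈ 0.1581 J/(g·K)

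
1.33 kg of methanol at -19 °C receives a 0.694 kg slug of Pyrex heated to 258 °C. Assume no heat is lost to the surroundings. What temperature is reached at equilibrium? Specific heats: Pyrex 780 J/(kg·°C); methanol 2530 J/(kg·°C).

|Q_Pyrex| = |Q_methanol|:
0.694*780*(258 − T) = 1.33*2530*(T − (-19))
541.32(258 − T) = 3364.9(T − (-19))
3906.2 T = 75727  ⇒  T ≈ 19.39 °C

T_f ≈ 19.4 °C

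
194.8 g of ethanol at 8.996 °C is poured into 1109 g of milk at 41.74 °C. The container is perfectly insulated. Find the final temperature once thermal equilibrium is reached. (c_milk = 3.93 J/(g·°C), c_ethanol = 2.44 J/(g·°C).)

T_f ≈ 38.5 °C

Energy conservation, ΣQ = 0:
1109·3.93·(T − 41.74) + 194.8·2.44·(T − 8.996) = 0
(4358.4 + 475.31) T = 4358.4·41.74 + 475.31·8.996
T = 186194/4833.7 ≈ 38.52 °C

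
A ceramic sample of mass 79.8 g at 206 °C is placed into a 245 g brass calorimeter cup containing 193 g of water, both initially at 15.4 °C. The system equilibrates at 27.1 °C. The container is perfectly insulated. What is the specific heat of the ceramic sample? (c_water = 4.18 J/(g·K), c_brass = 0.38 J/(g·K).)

c ≈ 0.737 J/(g·K)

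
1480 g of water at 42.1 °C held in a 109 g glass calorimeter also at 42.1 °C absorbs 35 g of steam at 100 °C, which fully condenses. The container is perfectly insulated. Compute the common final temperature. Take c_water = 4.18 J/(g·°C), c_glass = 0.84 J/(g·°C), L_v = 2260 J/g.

T_f ≈ 55.7 °C

Let T be the final temperature. ΣQ_i = 0:
condense steam: −35×2260 = −79100
  condensate cools 100→T: 35×4.18×(T − 100) = 146.3(T − 100)
  water warms: 1480×4.18×(T − 42.1) = 6186.4(T − 42.1)
  cup: 91.56(T − 42.1)
6424.3 T = 79100 + 14630 + 264302 = 358032
T ≈ 55.73 °C, under the boiling point, so the assumption holds.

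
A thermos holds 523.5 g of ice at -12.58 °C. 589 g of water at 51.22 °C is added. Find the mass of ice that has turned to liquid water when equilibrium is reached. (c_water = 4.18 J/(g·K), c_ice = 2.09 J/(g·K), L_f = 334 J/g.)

Water can give up m c ΔT = 589·4.18·51.22 = 126105 J before reaching 0 °C.
Of that, 523.5·2.09·12.58 = 13764 J goes to bring the ice to 0 °C, leaving 112341 J.
To melt every bit of ice: 523.5·334 = 174849 J.
Since 112341 < 174849 J, not all the ice melts; equilibrium is at 0 °C.
Mass melted = 112341/334 ≈ 336.3 g.

m_melted ≈ 336 g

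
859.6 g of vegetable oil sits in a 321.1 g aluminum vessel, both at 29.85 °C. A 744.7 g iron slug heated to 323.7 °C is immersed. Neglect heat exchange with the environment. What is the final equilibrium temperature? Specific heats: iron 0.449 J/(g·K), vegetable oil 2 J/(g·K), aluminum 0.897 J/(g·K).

Setting the total heat transfer to zero:
744.7·0.449·(T − 323.7) + 859.6·2·(T − 29.85) + 321.1·0.897·(T − 29.85) = 0
334.37(T − 323.7) + 1719.2(T − 29.85) + 288.03(T − 29.85) = 0
(334.37 + 1719.2 + 288.03) T = 334.37·323.7 + 1719.2·29.85 + 288.03·29.85
T = 168151 / 2341.6 = 71.8 °C

T_f ≈ 71.8 °C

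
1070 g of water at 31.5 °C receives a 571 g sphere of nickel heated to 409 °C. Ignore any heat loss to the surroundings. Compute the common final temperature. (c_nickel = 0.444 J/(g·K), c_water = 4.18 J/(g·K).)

T_f ≈ 51.8 °C

Net heat exchanged in the isolated system is zero:
571*0.444*(T − 409) + 1070*4.18*(T − 31.5) = 0
(253.52 + 4472.6) T = 253.52*409 + 4472.6*31.5
T = 244578/4726.1 ≈ 51.75 °C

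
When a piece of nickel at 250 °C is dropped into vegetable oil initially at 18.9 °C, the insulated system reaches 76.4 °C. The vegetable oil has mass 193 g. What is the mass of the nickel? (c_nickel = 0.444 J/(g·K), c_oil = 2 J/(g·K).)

m ≈ 288 g

|Q_nickel| = |Q_oil|:
m·0.444·(250 − 76.4) = 193·2·(76.4 − 18.9)
77.08 m = 22195  ⇒  m ≈ 288 g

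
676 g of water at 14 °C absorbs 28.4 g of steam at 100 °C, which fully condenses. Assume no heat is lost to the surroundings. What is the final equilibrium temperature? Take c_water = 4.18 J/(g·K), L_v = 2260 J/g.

Net heat exchanged in the isolated system is zero:
condense steam: −28.4·2260 = −64184
  condensed water 100 °C→T: 118.71(T − 100)
  water warms: 676·4.18·(T − 14) = 2825.7(T − 14)
2944.4 T = 64184 + 11871 + 39560 = 115615
T ≈ 39.27 °C, under the boiling point, so the assumption holds.

T_f ≈ 39.3 °C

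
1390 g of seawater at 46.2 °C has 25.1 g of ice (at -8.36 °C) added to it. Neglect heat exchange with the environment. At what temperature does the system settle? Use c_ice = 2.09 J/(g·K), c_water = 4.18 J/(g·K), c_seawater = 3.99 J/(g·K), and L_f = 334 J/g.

T_f ≈ 43.8 °C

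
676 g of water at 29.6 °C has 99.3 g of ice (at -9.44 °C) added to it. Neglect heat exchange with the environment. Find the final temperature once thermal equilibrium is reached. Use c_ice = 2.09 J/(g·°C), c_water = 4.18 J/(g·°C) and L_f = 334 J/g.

T_f ≈ 15.0 °C

Energy balance with sensible and latent terms:
ice -9.44→0 °C: 99.3×2.09×9.44 = 1959.1; fusion: m_ice L_f = 99.3×334 = 33166; meltwater 0→T: 99.3×4.18×T = 415.07 T; water cools: 676×4.18×(T − 29.6) = 2825.7(T − 29.6)
3240.8 T = 83640 − 35125 = 48515
T ≈ 14.97 °C — above 0 °C, consistent with complete melting.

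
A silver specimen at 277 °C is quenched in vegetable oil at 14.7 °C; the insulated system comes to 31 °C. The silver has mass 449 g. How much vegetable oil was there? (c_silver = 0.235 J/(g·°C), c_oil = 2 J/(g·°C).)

Heat lost by the silver = heat gained by the oil:
449·0.235·(277 − 31) = m·2·(31 − 14.7)
32.6 m = 25957  ⇒  m ≈ 796.2 g

m ≈ 796 g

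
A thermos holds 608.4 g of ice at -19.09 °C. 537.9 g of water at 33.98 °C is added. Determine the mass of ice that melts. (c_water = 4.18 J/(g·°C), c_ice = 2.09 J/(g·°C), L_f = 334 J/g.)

m_melted ≈ 156 g

Heat available from the water dropping to 0 °C: 537.9·4.18·33.98 = 76401 J.
Warming the ice to 0 °C takes 608.4·2.09·19.09 = 24274 J, leaving 52127 J for melting.
Fully melting the ice requires m_ice L_f = 608.4·334 = 203206 J.
52127 J < 203206 J, so only part of the ice melts and the system sits at 0 °C.
m_melt = 52127 / L_f = 156.1 g.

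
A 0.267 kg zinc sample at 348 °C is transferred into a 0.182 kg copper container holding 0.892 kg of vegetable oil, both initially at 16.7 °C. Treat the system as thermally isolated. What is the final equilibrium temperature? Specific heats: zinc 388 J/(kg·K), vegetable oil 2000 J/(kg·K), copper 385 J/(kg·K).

Setting the total heat transfer to zero:
0.267·388·(T − 348) + 0.892·2000·(T − 16.7) + 0.182·385·(T − 16.7) = 0
1957.7 T = 67014
T ≈ 34.23 °C

T_f ≈ 34.2 °C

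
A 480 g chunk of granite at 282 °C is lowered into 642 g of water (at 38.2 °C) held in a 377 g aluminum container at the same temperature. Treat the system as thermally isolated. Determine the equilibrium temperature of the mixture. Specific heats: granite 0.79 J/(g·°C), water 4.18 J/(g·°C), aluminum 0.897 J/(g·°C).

T_f ≈ 65.4 °C

Setting the total heat transfer to zero:
480×0.79×(T − 282) + 642×4.18×(T − 38.2) + 377×0.897×(T − 38.2) = 0
(379.2 + 2683.6 + 338.17) T = 379.2×282 + 2683.6×38.2 + 338.17×38.2
T = 222364 / 3400.9 = 65.4 °C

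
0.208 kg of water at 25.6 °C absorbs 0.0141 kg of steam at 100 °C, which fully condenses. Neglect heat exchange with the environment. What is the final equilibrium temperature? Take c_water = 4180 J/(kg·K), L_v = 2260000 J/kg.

Setting the total heat transfer to zero:
steam→water at 100 °C releases m L_v = 0.0141·2260000 = 31866
  condensate cools 100→T: 0.0141·4180·(T − 100) = 58.94(T − 100)
  original water: 869.44(T − 25.6)
928.38 T = 31866 + 5893.8 + 22258 = 60017
T ≈ 64.65 °C, under the boiling point, so the assumption holds.

T_f ≈ 64.6 °C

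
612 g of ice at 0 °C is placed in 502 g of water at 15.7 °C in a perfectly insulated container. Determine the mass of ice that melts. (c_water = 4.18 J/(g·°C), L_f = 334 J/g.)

Cooling the water to 0 °C releases 502·4.18·15.7 = 32944 J.
To melt every bit of ice: 612·334 = 204408 J.
32944 J < 204408 J, so only part of the ice melts and the system sits at 0 °C.
m_melt = 32944 / L_f = 98.64 g.

m_melted ≈ 98.6 g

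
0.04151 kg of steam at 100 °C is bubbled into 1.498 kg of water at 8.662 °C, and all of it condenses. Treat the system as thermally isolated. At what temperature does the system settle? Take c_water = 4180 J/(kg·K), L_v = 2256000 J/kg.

T_f ≈ 25.7 °C

Sum of m c ΔT and latent-heat terms is zero:
latent heat released on condensation: 0.04151×2256000 = 93647
  condensate cools 100→T: 0.04151×4180×(T − 100) = 173.51(T − 100)
  water warms: 1.498×4180×(T − 8.662) = 6261.6(T − 8.662)
6435.2 T = 93647 + 17351 + 54238 = 165236
T ≈ 25.68 °C (< 100 °C, so full condensation is consistent).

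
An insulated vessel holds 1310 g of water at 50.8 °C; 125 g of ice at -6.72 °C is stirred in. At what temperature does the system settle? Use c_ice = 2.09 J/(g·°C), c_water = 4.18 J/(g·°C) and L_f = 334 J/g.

T_f ≈ 39.1 °C

Net heat exchanged in the isolated system is zero:
warm ice to 0 °C: 125×2.09×(0 − (-6.72)) = 1755.6
  latent heat to melt: 125×334 = 41750
  warm the meltwater: 522.5 T
  water: 5475.8(T − 50.8)
5998.3 T = 278171 − 43506 = 234665
T ≈ 39.12 °C (positive, so assuming full melt was valid).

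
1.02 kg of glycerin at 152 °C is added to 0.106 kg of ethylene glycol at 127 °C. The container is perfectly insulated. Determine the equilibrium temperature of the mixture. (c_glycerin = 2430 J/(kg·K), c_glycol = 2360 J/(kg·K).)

T_f ≈ 149.7 °C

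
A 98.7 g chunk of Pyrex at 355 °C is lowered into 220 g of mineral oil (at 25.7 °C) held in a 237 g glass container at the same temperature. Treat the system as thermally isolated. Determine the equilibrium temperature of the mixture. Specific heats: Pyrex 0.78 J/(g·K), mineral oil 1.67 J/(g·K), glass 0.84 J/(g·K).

T_f ≈ 65.1 °C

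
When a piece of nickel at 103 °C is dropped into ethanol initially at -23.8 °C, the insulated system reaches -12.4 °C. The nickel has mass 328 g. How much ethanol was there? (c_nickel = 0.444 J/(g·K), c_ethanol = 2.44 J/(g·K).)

m ≈ 604 g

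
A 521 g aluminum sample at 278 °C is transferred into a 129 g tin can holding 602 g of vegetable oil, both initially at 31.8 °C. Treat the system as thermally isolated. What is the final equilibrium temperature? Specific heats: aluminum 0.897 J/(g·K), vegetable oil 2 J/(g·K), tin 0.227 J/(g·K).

Heat gained plus heat lost sum to zero:
521·0.897·(T − 278) + 602·2·(T − 31.8) + 129·0.227·(T − 31.8) = 0
(467.34 + 1204 + 29.28) T = 467.34·278 + 1204·31.8 + 29.28·31.8
T ≈ 99.46 °C

T_f ≈ 99.5 °C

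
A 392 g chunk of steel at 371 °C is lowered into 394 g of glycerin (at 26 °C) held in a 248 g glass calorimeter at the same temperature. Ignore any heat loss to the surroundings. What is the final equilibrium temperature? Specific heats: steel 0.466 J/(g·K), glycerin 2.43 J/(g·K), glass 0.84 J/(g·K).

Taking heat into each body as positive, Σ m c ΔT = 0:
392×0.466×(T − 371) + 394×2.43×(T − 26) + 248×0.84×(T − 26) = 0
(182.67 + 957.42 + 208.32) T = 182.67×371 + 957.42×26 + 208.32×26
T ≈ 72.74 °C

T_f ≈ 72.7 °C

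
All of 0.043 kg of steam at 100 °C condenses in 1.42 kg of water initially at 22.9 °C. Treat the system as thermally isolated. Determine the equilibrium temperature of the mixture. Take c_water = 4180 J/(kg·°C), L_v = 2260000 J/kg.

Taking heat into each body as positive, Σ m c ΔT = 0:
latent heat released on condensation: 0.043×2260000 = 97180
  condensed water 100 °C→T: 179.74(T − 100)
  water warms: 1.42×4180×(T − 22.9) = 5935.6(T − 22.9)
6115.3 T = 97180 + 17974 + 135925 = 251079
T ≈ 41.06 °C (< 100 °C, so full condensation is consistent).

T_f ≈ 41.1 °C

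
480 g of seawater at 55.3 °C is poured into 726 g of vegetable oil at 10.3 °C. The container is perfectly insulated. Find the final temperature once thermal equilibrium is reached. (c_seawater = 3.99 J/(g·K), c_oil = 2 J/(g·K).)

T_f ≈ 35.9 °C

Energy conservation, ΣQ = 0:
480·3.99·(T − 55.3) + 726·2·(T − 10.3) = 0
(1915.2 + 1452) T = 1915.2·55.3 + 1452·10.3
T ≈ 35.90 °C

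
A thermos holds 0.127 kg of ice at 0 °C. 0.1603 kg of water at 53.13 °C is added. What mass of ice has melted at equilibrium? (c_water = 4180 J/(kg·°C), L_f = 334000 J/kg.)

Cooling the water to 0 °C releases 0.1603×4180×53.13 = 35600 J.
Fully melting the ice requires m_ice L_f = 0.127×334000 = 42418 J.
That's not enough to melt it all — equilibrium is at 0 °C with ice remaining.
Mass melted = 35600/334000 ≈ 0.1066 kg.

m_melted ≈ 0.107 kg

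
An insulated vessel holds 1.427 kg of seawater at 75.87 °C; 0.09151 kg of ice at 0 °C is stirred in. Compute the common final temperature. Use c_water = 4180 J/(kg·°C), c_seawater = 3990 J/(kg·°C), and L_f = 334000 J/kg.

Let T be the final temperature. ΣQ_i = 0:
melt ice: 0.09151×334000 = 30564
  meltwater 0→T: 0.09151×4180×T = 382.51 T
  seawater cools: 1.427×3990×(T − 75.87) = 5693.7(T − 75.87)
6076.2 T = 431983 − 30564 = 401419
T ≈ 66.06 °C — above 0 °C, consistent with complete melting.

T_f ≈ 66.1 °C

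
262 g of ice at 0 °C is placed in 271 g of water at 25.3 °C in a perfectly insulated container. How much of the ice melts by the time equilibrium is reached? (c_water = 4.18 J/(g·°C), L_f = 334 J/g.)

Heat available from the water dropping to 0 °C: 271×4.18×25.3 = 28659 J.
Melting all 262 g of ice would need 262×334 = 87508 J.
28659 J < 87508 J, so only part of the ice melts and the system sits at 0 °C.
m_melted×334 = 28659  ⇒  m_melted ≈ 85.81 g.

m_melted ≈ 85.8 g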